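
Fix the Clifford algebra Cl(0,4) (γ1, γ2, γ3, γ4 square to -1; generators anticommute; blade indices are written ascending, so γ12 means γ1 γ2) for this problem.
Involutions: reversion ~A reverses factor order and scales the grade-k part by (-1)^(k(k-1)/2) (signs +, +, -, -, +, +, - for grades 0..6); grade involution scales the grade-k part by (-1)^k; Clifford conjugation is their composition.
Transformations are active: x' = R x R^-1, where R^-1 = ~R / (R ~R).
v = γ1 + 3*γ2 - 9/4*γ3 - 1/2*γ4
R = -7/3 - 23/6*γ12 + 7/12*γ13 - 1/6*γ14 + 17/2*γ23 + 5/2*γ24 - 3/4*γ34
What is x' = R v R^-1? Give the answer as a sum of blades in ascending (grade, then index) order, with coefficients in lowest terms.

~R = -7/3 + 23/6*γ12 - 7/12*γ13 + 1/6*γ14 - 17/2*γ23 - 5/2*γ24 + 3/4*γ34, and R ~R = 7169/72, so R^-1 = ~R / (7169/72).
R v = 499/48*γ1 + 229/24*γ2 + 743/24*γ3 + 163/16*γ4 + 123/8*γ123 + 59/12*γ124 - 17/12*γ134 - 7/8*γ234
Answer: 10080/7169*γ1 - 25792/7169*γ2 - 9911/28676*γ3 - 7485/14338*γ4


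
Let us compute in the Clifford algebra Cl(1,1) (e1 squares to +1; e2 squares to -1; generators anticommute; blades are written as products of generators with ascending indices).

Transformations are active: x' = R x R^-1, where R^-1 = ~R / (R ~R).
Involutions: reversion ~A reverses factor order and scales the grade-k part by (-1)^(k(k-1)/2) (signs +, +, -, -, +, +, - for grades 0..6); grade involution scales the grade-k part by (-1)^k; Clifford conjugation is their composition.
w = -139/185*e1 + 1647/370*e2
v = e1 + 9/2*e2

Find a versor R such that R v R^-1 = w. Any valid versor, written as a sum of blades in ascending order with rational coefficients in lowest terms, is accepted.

Here q(v) = q(w) = -77/4; the classical choice R = v + w = 46/185*e1 + 1656/185*e2 then realises v -> w under the sandwich.
Answer: 46/185*e1 + 1656/185*e2


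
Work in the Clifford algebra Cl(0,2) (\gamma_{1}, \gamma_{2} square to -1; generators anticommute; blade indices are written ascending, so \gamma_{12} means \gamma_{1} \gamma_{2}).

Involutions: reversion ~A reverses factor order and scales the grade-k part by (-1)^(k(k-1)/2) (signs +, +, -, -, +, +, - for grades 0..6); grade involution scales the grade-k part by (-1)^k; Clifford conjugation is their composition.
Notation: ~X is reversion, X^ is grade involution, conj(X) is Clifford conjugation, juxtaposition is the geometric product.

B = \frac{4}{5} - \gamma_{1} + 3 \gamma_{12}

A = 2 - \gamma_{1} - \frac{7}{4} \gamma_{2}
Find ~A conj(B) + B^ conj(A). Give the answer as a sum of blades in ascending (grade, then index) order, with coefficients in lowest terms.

first term: \frac{13}{5} + \frac{129}{20} \gamma_{1} - \frac{22}{5} \gamma_{2} - \frac{17}{4} \gamma_{12}
second term: \frac{3}{5} - \frac{49}{20} \gamma_{1} + \frac{22}{5} \gamma_{2} + \frac{31}{4} \gamma_{12}
Answer: \frac{16}{5} + 4 \gamma_{1} + \frac{7}{2} \gamma_{12}


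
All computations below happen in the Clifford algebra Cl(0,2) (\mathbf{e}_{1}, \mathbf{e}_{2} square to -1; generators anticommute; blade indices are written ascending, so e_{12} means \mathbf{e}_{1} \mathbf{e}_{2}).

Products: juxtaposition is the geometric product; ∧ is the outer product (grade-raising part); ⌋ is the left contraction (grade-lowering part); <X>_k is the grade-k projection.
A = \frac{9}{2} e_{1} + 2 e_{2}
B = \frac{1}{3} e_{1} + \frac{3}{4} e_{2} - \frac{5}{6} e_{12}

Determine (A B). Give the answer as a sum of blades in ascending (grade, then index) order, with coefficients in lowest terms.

step 1: -3 - \frac{5}{3} e_{1} + \frac{15}{4} e_{2} + \frac{65}{24} e_{12}
Answer: -3 - \frac{5}{3} e_{1} + \frac{15}{4} e_{2} + \frac{65}{24} e_{12}


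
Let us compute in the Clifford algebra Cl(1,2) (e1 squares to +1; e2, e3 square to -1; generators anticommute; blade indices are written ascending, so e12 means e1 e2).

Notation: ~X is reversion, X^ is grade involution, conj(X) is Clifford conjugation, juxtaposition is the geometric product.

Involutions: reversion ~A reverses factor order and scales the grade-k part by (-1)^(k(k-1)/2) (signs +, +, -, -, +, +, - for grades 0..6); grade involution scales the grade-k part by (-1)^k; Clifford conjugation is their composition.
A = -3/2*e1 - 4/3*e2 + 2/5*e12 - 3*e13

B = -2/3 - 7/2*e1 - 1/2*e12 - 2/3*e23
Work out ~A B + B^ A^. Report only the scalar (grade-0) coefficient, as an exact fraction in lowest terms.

first term: 109/20 + 5/3*e1 + 43/180*e2 + 173/18*e3 - 32/5*e12 - 34/15*e13 - 3/2*e23 + e123
second term: 101/20 - 1/3*e1 + 227/180*e2 - 205/18*e3 + 12/5*e12 + 26/15*e13 - 3/2*e23 - e123
Answer: 21/2


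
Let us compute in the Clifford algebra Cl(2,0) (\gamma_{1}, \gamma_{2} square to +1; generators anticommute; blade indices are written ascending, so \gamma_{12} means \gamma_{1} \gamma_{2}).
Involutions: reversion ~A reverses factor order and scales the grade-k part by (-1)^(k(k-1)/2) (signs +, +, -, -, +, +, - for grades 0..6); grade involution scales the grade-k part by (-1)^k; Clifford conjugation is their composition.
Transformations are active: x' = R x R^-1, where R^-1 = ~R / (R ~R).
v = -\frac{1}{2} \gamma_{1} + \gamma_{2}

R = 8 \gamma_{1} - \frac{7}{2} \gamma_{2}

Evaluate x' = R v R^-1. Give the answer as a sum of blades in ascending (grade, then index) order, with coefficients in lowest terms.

~R = 8 \gamma_{1} - \frac{7}{2} \gamma_{2}, and R ~R = \frac{305}{4}, so R^-1 = ~R / (\frac{305}{4}).
R v = -\frac{15}{2} + \frac{25}{4} \gamma_{12}
Answer: -\frac{131}{122} \gamma_{1} - \frac{19}{61} \gamma_{2}


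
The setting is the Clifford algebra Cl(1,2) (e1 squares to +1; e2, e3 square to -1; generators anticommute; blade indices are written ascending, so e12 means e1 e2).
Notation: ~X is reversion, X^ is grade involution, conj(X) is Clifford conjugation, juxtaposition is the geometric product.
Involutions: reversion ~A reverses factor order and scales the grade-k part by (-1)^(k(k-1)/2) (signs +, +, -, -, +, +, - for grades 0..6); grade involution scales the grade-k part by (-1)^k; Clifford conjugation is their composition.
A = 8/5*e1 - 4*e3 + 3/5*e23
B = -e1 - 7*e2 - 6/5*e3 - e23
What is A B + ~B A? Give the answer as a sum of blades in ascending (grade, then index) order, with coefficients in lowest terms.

first term: -29/5 + 118/25*e2 - 21/5*e3 - 56/5*e12 - 148/25*e13 - 28*e23 - 11/5*e123
second term: -7 + 82/25*e2 + 21/5*e3 + 56/5*e12 + 148/25*e13 + 28*e23 + e123
Answer: -64/5 + 8*e2 - 6/5*e123


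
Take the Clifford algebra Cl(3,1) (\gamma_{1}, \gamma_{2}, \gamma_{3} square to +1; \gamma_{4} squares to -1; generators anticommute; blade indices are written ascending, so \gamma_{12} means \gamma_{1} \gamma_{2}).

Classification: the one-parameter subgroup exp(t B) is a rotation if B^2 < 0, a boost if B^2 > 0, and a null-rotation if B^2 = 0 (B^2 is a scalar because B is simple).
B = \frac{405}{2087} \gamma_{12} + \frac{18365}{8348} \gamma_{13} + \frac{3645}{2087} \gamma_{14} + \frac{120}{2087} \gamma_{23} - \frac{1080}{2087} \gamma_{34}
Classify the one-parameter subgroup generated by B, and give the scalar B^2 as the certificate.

B^2 term by term: the squares give (\frac{405}{2087})^2*(\gamma_{12})^2 + (\frac{18365}{8348})^2*(\gamma_{13})^2 + (\frac{3645}{2087})^2*(\gamma_{14})^2 + (\frac{120}{2087})^2*(\gamma_{23})^2 + (-\frac{1080}{2087})^2*(\gamma_{34})^2 = \frac{164025}{4355569}*(-1) + \frac{337273225}{69689104}*(-1) + \frac{13286025}{4355569}*(+1) + \frac{14400}{4355569}*(-1) + \frac{1166400}{4355569}*(+1) = -\frac{25}{16} (each basis 2-blade squares to minus the product of its generators' squares); cross terms between blades sharing an index anticommute and cancel; the commuting (index-disjoint) pairs give grade-4 terms 2*c*c'*(blade product), which cancel blade by blade — \gamma_{1234}: -\frac{874800}{4355569} + \frac{874800}{4355569} = 0 — confirming B is simple. So B^2 = -\frac{25}{16}.
Answer: rotation, certificate B^2 = -\frac{25}{16}. Why this suffices: the scalar -\frac{25}{16} survives any versor conjugation, so its sign alone determines the class however B is presented.


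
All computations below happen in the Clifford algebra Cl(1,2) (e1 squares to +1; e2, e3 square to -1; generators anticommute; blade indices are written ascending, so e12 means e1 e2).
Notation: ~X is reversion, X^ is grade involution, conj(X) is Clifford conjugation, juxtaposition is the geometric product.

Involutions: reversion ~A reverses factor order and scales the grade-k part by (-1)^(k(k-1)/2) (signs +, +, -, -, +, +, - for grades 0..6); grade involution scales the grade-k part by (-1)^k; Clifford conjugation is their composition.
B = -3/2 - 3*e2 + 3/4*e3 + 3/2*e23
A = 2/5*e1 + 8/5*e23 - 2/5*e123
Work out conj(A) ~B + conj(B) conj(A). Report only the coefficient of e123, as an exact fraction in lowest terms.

first term: -12/5 + 6/5*e2 + 24/5*e3 + 3/2*e12 + 9/10*e13 + 12/5*e23 + 6/5*e123
second term: -12/5 + 6/5*e2 + 24/5*e3 + 9/10*e12 - 3/2*e13 + 12/5*e23 + 6/5*e123
Answer: 12/5


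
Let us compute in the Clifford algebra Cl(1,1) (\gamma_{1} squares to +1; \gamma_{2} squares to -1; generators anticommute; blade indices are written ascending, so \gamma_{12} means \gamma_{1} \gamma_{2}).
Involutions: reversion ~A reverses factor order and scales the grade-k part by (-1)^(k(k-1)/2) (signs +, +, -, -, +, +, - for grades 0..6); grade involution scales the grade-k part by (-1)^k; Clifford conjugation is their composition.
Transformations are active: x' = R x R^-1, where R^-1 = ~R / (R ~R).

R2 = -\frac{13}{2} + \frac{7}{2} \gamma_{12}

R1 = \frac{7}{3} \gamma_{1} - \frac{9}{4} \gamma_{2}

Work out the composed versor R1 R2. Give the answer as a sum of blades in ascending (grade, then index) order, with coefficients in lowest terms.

Distribute over the terms of R1 (each basis-blade product reordered to ascending indices, repeated generators contracted through their squares):
(\frac{7}{3} \gamma_{1}) R2 = -\frac{91}{6} \gamma_{1} + \frac{49}{6} \gamma_{2}
(-\frac{9}{4} \gamma_{2}) R2 = -\frac{63}{8} \gamma_{1} + \frac{117}{8} \gamma_{2}
Summing the partial products and collecting blades:
Answer: -\frac{553}{24} \gamma_{1} + \frac{547}{24} \gamma_{2}


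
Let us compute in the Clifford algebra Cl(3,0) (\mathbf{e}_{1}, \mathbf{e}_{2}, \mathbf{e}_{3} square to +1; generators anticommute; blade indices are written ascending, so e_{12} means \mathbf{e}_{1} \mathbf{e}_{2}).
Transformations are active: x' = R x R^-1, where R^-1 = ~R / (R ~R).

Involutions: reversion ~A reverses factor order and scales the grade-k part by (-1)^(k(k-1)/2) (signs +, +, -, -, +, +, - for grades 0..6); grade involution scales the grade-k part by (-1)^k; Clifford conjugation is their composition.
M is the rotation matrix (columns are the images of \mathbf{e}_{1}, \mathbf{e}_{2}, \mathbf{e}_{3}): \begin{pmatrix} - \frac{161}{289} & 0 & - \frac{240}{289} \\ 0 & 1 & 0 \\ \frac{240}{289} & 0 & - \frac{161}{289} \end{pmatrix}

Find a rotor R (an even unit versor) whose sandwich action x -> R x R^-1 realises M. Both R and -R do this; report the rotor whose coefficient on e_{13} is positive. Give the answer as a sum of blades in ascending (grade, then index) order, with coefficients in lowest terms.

Method: write R = a + b12*e_{12} + b13*e_{13} + b23*e_{23} with a^2 + b12^2 + b13^2 + b23^2 = 1 (so R^-1 = ~R). Expanding the columns R e_j ~R gives tr M = 4a^2 - 1 and, from the antisymmetric part, M21 - M12 = -4a*b12, M13 - M31 = 4a*b13, M32 - M23 = -4a*b23.
Here tr M = -\frac{33}{289}, so a^2 = (1 + tr M)/4 = \frac{64}{289} and a = ±\frac{8}{17}. Taking a = \frac{8}{17}: M21 - M12 = 0, M13 - M31 = -\frac{480}{289}, M32 - M23 = 0, giving b12 = 0, b13 = -\frac{15}{17}, b23 = 0, i.e. R = \frac{8}{17} - \frac{15}{17} e_{13}.
Its e_{13} coefficient is negative, so report the other preimage -R.
Answer: -\frac{8}{17} + \frac{15}{17} e_{13}. Key observation: the double cover Spin(3) -> SO(3) sends R and -R to the same matrix (trace -\frac{33}{289} here), so the stated sign of the e_{13} coefficient is what selects one sheet.


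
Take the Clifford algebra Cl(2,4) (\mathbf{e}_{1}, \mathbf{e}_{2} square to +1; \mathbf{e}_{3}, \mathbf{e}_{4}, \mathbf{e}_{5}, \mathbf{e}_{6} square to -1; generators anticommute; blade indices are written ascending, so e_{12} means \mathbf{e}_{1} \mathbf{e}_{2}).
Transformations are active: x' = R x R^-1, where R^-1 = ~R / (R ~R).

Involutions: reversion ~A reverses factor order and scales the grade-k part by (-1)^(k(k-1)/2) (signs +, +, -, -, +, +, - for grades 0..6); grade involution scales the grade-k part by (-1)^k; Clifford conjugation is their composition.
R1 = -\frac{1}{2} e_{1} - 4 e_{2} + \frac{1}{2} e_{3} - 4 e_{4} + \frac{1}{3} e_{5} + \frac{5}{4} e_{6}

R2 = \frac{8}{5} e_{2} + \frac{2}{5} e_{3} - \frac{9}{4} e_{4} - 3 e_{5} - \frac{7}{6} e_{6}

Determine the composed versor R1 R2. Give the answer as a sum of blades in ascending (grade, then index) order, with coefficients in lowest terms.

Distribute over the terms of R2 (each basis-blade product reordered to ascending indices, repeated generators contracted through their squares):
R1 (\frac{8}{5} e_{2}) = -\frac{32}{5} - \frac{4}{5} e_{12} - \frac{4}{5} e_{23} + \frac{32}{5} e_{24} - \frac{8}{15} e_{25} - 2 e_{26}
R1 (\frac{2}{5} e_{3}) = -\frac{1}{5} - \frac{1}{5} e_{13} - \frac{8}{5} e_{23} + \frac{8}{5} e_{34} - \frac{2}{15} e_{35} - \frac{1}{2} e_{36}
R1 (-\frac{9}{4} e_{4}) = -9 + \frac{9}{8} e_{14} + 9 e_{24} - \frac{9}{8} e_{34} + \frac{3}{4} e_{45} + \frac{45}{16} e_{46}
R1 (-3 e_{5}) = 1 + \frac{3}{2} e_{15} + 12 e_{25} - \frac{3}{2} e_{35} + 12 e_{45} + \frac{15}{4} e_{56}
R1 (-\frac{7}{6} e_{6}) = \frac{35}{24} + \frac{7}{12} e_{16} + \frac{14}{3} e_{26} - \frac{7}{12} e_{36} + \frac{14}{3} e_{46} - \frac{7}{18} e_{56}
Summing the partial products and collecting blades:
Answer: -\frac{1577}{120} - \frac{4}{5} e_{12} - \frac{1}{5} e_{13} + \frac{9}{8} e_{14} + \frac{3}{2} e_{15} + \frac{7}{12} e_{16} - \frac{12}{5} e_{23} + \frac{77}{5} e_{24} + \frac{172}{15} e_{25} + \frac{8}{3} e_{26} + \frac{19}{40} e_{34} - \frac{49}{30} e_{35} - \frac{13}{12} e_{36} + \frac{51}{4} e_{45} + \frac{359}{48} e_{46} + \frac{121}{36} e_{56}


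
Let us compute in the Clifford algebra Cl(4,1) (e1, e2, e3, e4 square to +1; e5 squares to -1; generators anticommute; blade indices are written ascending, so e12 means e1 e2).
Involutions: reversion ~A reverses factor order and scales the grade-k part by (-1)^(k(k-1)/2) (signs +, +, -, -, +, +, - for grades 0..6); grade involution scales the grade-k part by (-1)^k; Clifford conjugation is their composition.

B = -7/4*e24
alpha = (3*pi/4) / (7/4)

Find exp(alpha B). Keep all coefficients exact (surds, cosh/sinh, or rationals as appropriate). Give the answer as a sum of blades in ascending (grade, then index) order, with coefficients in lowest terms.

B^2 = (-7/4)^2*(e24)^2 = 49/16*(-1) = -49/16 (a basis 2-blade squares to minus the product of its generators' squares).
B^2 = -49/16 — B^2 < 0, so the exponential closes trigonometrically: l = 7/4, alpha*l = 3*pi/4, so exp(alpha B) = cos(3*pi/4) + (sin(3*pi/4)/(7/4))*B = -sqrt(2)/2 + (2*sqrt(2)/7)*B.
Answer: -sqrt(2)/2 - sqrt(2)/2*e24


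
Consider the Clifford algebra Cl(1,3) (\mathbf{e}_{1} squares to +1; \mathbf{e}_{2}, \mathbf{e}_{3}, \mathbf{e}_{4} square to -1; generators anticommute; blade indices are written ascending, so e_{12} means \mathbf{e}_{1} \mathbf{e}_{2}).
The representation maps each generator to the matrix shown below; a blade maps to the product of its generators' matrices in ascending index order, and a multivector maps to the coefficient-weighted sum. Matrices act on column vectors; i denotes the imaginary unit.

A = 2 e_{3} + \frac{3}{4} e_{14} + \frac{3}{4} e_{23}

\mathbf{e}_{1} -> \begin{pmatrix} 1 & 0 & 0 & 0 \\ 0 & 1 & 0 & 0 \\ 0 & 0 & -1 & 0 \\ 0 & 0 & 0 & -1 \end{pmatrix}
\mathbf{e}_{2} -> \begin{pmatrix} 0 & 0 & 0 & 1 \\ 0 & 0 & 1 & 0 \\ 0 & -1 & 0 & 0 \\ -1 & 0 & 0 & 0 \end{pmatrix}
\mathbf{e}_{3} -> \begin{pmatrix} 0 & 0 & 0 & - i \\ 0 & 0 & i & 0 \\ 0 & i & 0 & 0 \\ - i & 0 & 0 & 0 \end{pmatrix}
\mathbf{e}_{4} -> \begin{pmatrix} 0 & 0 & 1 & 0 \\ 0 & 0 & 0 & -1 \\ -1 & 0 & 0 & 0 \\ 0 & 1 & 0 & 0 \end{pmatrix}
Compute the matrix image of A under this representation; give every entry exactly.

Bivector images (products of the table entries): rho(e_{14}) = rho(\mathbf{e}_{1})rho(\mathbf{e}_{4}) = \begin{pmatrix} 0 & 0 & 1 & 0 \\ 0 & 0 & 0 & -1 \\ 1 & 0 & 0 & 0 \\ 0 & -1 & 0 & 0 \end{pmatrix}; rho(e_{23}) = rho(\mathbf{e}_{2})rho(\mathbf{e}_{3}) = \begin{pmatrix} - i & 0 & 0 & 0 \\ 0 & i & 0 & 0 \\ 0 & 0 & - i & 0 \\ 0 & 0 & 0 & i \end{pmatrix}.
M = (2)*rho(e_{3}) + (\frac{3}{4})*rho(e_{14}) + (\frac{3}{4})*rho(e_{23}), summed entrywise:
Answer: \begin{pmatrix} - \frac{3 i}{4} & 0 & \frac{3}{4} & - 2 i \\ 0 & \frac{3 i}{4} & 2 i & - \frac{3}{4} \\ \frac{3}{4} & 2 i & - \frac{3 i}{4} & 0 \\ - 2 i & - \frac{3}{4} & 0 & \frac{3 i}{4} \end{pmatrix}


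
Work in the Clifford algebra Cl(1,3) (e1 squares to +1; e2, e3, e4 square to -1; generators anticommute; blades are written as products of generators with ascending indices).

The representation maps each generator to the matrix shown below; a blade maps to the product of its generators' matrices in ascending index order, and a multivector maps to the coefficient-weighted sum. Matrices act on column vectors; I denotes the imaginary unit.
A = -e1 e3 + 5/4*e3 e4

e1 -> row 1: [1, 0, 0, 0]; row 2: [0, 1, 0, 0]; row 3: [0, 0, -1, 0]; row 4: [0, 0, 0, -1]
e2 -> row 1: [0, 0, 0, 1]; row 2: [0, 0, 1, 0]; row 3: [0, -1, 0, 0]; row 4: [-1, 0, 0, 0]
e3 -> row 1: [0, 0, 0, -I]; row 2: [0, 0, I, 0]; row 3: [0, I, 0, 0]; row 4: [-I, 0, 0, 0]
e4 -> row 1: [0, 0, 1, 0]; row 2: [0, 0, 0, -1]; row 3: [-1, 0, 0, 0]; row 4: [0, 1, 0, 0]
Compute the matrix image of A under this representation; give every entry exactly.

Bivector images (products of the table entries): rho(e1 e3) = rho(e1)rho(e3) = row 1: [0, 0, 0, -I]; row 2: [0, 0, I, 0]; row 3: [0, -I, 0, 0]; row 4: [I, 0, 0, 0]; rho(e3 e4) = rho(e3)rho(e4) = row 1: [0, -I, 0, 0]; row 2: [-I, 0, 0, 0]; row 3: [0, 0, 0, -I]; row 4: [0, 0, -I, 0].
M = (-1)*rho(e1 e3) + (5/4)*rho(e3 e4), summed entrywise:
Answer: row 1: [0, -5*I/4, 0, I]; row 2: [-5*I/4, 0, -I, 0]; row 3: [0, I, 0, -5*I/4]; row 4: [-I, 0, -5*I/4, 0]


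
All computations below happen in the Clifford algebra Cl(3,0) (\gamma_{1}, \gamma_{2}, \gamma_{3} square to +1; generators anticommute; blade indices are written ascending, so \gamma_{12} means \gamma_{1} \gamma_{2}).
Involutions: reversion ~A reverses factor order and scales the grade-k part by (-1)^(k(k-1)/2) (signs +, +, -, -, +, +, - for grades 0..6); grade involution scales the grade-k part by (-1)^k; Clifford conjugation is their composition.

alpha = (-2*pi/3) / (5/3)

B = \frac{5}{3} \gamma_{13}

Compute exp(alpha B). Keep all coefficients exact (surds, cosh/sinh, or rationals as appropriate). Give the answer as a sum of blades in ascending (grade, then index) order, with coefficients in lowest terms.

B^2 = (\frac{5}{3})^2*(\gamma_{13})^2 = \frac{25}{9}*(-1) = -\frac{25}{9} (a basis 2-blade squares to minus the product of its generators' squares).
B^2 = -\frac{25}{9} — B^2 < 0, so the exponential closes trigonometrically: l = \frac{5}{3}, alpha*l = - \frac{2 \pi}{3}, so exp(alpha B) = cos(- \frac{2 \pi}{3}) + (sin(- \frac{2 \pi}{3})/(\frac{5}{3}))*B = - \frac{1}{2} + (- \frac{3 \sqrt{3}}{10})*B.
Answer: - \frac{1}{2} - \frac{\sqrt{3}}{2} \gamma_{13}


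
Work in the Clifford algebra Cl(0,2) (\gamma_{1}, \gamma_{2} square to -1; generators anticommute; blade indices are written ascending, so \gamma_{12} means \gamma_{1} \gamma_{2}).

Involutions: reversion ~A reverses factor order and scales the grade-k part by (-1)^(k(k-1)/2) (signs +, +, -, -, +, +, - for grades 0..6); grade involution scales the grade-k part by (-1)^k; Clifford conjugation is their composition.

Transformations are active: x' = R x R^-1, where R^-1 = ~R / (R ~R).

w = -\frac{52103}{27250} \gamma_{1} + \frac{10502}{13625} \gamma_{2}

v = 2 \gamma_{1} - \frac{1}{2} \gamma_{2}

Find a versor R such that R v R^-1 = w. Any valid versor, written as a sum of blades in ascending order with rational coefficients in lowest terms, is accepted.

Since q(v) = q(w) = -\frac{17}{4}, the sum R = v + w = \frac{2397}{27250} \gamma_{1} + \frac{7379}{27250} \gamma_{2} does the job whenever invertible.
Answer: \frac{2397}{27250} \gamma_{1} + \frac{7379}{27250} \gamma_{2}


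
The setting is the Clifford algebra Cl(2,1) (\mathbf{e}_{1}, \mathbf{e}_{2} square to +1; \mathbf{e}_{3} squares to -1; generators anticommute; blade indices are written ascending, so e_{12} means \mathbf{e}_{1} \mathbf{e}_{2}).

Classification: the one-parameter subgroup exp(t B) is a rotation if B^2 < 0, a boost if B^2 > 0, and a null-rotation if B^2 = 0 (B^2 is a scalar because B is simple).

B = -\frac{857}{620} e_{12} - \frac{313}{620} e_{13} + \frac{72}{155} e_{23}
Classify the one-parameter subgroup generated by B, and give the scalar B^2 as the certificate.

B^2 term by term: the squares give (-\frac{857}{620})^2*(e_{12})^2 + (-\frac{313}{620})^2*(e_{13})^2 + (\frac{72}{155})^2*(e_{23})^2 = \frac{734449}{384400}*(-1) + \frac{97969}{384400}*(+1) + \frac{5184}{24025}*(+1) = -\frac{36}{25} (each basis 2-blade squares to minus the product of its generators' squares); cross terms between blades sharing an index anticommute and cancel. So B^2 = -\frac{36}{25}.
Answer: rotation, certificate B^2 = -\frac{36}{25}. Key observation: B^2 = -\frac{36}{25} is a conjugation invariant, so its sign decides the class regardless of the surface form of B.


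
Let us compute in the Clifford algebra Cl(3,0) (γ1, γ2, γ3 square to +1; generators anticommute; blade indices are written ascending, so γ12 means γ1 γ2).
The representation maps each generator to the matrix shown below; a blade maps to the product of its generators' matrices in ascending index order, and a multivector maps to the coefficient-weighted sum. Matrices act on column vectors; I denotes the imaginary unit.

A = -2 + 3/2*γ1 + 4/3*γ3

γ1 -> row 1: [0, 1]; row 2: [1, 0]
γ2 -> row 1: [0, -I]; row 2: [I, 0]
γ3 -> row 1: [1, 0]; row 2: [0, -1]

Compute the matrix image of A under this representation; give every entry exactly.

M = (-2)*1 + (3/2)*rho(γ1) + (4/3)*rho(γ3), summed entrywise (1 is the identity matrix):
Answer: row 1: [-2/3, 3/2]; row 2: [3/2, -10/3]


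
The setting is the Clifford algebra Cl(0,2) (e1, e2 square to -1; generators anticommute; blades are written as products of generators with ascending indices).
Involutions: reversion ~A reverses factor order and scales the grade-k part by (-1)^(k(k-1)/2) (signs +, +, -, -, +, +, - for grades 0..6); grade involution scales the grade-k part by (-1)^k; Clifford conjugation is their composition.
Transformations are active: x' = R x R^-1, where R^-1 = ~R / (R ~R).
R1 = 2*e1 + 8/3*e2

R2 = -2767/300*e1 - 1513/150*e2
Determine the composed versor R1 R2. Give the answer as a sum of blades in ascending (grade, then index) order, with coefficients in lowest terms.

Distribute over the terms of R1 (each basis-blade product reordered to ascending indices, repeated generators contracted through their squares):
(2*e1) R2 = 2767/150 - 1513/75*e1 e2
(8/3*e2) R2 = 6052/225 + 5534/225*e1 e2
Summing the partial products and collecting blades:
Answer: 4081/90 + 199/45*e1 e2


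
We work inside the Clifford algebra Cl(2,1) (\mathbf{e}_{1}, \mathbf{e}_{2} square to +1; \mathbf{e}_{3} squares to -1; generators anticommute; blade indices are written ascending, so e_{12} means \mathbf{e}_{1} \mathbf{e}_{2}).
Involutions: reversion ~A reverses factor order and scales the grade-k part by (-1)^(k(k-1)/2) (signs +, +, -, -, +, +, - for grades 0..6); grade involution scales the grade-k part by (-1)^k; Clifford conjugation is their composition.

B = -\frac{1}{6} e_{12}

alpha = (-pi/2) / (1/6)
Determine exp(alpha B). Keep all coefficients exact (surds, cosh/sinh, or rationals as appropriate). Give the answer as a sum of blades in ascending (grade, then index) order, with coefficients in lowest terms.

B^2 = (-\frac{1}{6})^2*(e_{12})^2 = \frac{1}{36}*(-1) = -\frac{1}{36} (a basis 2-blade squares to minus the product of its generators' squares).
B^2 = -\frac{1}{36} — the series telescopes trigonometrically here: l = \frac{1}{6}, alpha*l = - \frac{\pi}{2}, so exp(alpha B) = cos(- \frac{\pi}{2}) + (sin(- \frac{\pi}{2})/(\frac{1}{6}))*B = 0 + (-6)*B.
Answer: e_{12}


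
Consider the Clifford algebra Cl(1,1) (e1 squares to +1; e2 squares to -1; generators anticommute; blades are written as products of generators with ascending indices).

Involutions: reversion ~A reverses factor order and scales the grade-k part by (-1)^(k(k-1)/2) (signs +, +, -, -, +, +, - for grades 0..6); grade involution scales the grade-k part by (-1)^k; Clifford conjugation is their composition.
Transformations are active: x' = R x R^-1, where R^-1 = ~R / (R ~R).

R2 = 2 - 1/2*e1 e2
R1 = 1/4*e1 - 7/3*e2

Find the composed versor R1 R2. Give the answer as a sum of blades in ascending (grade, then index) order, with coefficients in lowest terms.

Distribute over the terms of R1 (each basis-blade product reordered to ascending indices, repeated generators contracted through their squares):
(1/4*e1) R2 = 1/2*e1 - 1/8*e2
(-7/3*e2) R2 = 7/6*e1 - 14/3*e2
Summing the partial products and collecting blades:
Answer: 5/3*e1 - 115/24*e2


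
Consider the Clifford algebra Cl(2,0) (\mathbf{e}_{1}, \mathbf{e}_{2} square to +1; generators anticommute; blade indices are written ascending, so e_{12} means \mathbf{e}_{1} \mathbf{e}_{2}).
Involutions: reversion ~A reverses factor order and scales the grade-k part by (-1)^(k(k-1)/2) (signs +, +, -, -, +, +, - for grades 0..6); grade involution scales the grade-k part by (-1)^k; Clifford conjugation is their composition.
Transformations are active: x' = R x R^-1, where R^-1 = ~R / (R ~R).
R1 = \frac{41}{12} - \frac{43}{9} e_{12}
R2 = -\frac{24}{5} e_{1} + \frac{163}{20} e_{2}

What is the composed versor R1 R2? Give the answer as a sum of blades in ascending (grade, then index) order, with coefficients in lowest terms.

Distribute over the terms of R1 (each basis-blade product reordered to ascending indices, repeated generators contracted through their squares):
(\frac{41}{12}) R2 = -\frac{82}{5} e_{1} + \frac{6683}{240} e_{2}
(-\frac{43}{9} e_{12}) R2 = -\frac{7009}{180} e_{1} - \frac{344}{15} e_{2}
Summing the partial products and collecting blades:
Answer: -\frac{9961}{180} e_{1} + \frac{393}{80} e_{2}


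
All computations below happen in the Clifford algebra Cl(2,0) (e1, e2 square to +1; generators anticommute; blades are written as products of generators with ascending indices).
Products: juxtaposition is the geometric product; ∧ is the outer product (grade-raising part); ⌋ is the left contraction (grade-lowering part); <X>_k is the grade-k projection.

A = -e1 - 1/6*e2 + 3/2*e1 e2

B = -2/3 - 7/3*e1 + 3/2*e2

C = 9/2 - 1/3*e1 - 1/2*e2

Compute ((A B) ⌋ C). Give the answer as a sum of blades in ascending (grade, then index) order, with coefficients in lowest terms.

step 1: 25/12 + 35/12*e1 + 65/18*e2 - 26/9*e1 e2
step 2: 475/72 - 25/36*e1 - 25/24*e2
Answer: 475/72 - 25/36*e1 - 25/24*e2


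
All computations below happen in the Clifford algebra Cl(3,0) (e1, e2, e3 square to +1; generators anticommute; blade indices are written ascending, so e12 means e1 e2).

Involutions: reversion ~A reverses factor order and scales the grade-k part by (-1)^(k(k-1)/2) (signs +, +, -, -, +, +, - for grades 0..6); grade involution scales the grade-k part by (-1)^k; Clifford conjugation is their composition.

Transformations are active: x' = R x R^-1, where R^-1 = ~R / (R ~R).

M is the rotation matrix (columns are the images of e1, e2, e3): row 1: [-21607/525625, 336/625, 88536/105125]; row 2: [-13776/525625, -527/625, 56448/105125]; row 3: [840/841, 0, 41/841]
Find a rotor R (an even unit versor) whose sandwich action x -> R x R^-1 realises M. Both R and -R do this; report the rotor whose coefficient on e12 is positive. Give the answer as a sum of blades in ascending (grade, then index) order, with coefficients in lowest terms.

Method: write R = a + b12*e12 + b13*e13 + b23*e23 with a^2 + b12^2 + b13^2 + b23^2 = 1 (so R^-1 = ~R). Expanding the columns R e_j ~R gives tr M = 4a^2 - 1 and, from the antisymmetric part, M21 - M12 = -4a*b12, M13 - M31 = 4a*b13, M32 - M23 = -4a*b23.
Here tr M = -439189/525625, so a^2 = (1 + tr M)/4 = 21609/525625 and a = ±147/725. Taking a = 147/725: M21 - M12 = -296352/525625, M13 - M31 = -16464/105125, M32 - M23 = -56448/105125, giving b12 = 504/725, b13 = -28/145, b23 = 96/145, i.e. R = 147/725 + 504/725*e12 - 28/145*e13 + 96/145*e23.
Its e12 coefficient is already positive.
Answer: 147/725 + 504/725*e12 - 28/145*e13 + 96/145*e23. Uniqueness: Spin(3) -> SO(3) maps R and -R to the same rotation of trace -439189/525625; fixing the sign of the e12 coefficient removes the ambiguity.


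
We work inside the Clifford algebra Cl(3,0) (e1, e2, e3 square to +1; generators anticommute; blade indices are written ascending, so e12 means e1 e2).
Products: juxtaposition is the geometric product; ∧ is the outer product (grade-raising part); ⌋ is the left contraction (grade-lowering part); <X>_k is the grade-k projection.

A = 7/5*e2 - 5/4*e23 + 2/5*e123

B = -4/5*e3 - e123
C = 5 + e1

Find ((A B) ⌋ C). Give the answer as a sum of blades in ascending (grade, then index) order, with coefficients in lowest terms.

step 1: 2/5 - 5/4*e1 + e2 - 8/25*e12 + 7/5*e13 - 28/25*e23
step 2: 3/4 + 2/5*e1
Answer: 3/4 + 2/5*e1


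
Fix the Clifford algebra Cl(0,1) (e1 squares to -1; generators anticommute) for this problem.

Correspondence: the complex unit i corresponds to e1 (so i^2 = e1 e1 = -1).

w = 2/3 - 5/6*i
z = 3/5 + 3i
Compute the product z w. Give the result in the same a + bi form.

In blades: z = 3/5 + 3*e1, w = 2/3 - 5/6*e1.
Distribute z over w term by term (generator squares from the signature, products reordered to ascending indices): (3/5)*w = 2/5 - 1/2*e1; (3*e1)*w = 5/2 + 2*e1.
Sum: 29/10 + 3/2*e1; translating back through the correspondence:
Answer: 29/10 + 3/2*i


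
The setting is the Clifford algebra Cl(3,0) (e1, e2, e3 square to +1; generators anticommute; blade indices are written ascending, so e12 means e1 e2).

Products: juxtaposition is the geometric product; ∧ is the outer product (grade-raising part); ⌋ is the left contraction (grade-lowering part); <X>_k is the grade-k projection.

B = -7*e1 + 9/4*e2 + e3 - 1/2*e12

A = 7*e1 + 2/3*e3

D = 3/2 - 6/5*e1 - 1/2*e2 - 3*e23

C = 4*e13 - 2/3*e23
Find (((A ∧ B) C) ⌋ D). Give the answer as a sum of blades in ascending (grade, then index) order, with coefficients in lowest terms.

step 1: 63/4*e12 + 35/3*e13 - 3/2*e23 - 1/3*e123
step 2: -143/3 - 2/9*e1 - 4/3*e2 + 16/9*e12 - 21/2*e13 - 63*e23
step 3: -7787/30 + 286/5*e1 + 143/6*e2 + 4*e3 + 143*e23
Answer: -7787/30 + 286/5*e1 + 143/6*e2 + 4*e3 + 143*e23


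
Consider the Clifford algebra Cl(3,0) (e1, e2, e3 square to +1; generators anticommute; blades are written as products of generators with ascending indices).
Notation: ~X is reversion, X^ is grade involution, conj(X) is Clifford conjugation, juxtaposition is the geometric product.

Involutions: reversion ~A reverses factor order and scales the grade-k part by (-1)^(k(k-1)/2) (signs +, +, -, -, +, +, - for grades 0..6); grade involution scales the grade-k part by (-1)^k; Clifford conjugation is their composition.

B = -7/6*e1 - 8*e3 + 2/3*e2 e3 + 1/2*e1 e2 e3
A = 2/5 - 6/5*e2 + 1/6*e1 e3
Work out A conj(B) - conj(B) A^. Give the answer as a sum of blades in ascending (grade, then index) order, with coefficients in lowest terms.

first term: 9/5*e1 + 1/12*e2 + 137/36*e3 + 68/45*e1 e2 + 3/5*e1 e3 - 148/15*e2 e3 + 1/5*e1 e2 e3
second term: -13/15*e1 + 1/12*e2 + 151/36*e3 + 58/45*e1 e2 - 3/5*e1 e3 - 148/15*e2 e3 + 1/5*e1 e2 e3
Answer: 8/3*e1 - 7/18*e3 + 2/9*e1 e2 + 6/5*e1 e3


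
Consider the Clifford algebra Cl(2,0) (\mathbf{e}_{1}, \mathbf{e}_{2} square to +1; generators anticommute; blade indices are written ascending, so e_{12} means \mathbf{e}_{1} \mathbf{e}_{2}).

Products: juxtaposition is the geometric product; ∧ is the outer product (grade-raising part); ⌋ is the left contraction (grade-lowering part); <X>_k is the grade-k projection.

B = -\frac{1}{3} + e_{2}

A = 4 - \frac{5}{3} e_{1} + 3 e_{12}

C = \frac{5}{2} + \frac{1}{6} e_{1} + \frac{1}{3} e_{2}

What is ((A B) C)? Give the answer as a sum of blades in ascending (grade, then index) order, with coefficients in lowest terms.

step 1: -\frac{4}{3} + \frac{32}{9} e_{1} + 4 e_{2} - \frac{8}{3} e_{12}
step 2: -\frac{38}{27} + \frac{70}{9} e_{1} + 10 e_{2} - \frac{166}{27} e_{12}
Answer: -\frac{38}{27} + \frac{70}{9} e_{1} + 10 e_{2} - \frac{166}{27} e_{12}


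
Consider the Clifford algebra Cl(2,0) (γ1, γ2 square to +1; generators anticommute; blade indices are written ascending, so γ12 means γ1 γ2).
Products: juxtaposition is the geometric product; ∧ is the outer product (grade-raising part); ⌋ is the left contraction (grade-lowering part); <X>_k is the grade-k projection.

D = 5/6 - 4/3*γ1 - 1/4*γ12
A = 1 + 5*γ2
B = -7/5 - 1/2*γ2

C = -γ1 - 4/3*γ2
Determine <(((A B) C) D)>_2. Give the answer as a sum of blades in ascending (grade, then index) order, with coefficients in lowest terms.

step 1: -39/10 - 15/2*γ2
step 2: 10 + 39/10*γ1 + 26/5*γ2 - 15/2*γ12
step 3: 151/120 - 527/60*γ1 - 797/120*γ2 - 109/60*γ12
step 4: -109/60*γ12
Answer: -109/60*γ12


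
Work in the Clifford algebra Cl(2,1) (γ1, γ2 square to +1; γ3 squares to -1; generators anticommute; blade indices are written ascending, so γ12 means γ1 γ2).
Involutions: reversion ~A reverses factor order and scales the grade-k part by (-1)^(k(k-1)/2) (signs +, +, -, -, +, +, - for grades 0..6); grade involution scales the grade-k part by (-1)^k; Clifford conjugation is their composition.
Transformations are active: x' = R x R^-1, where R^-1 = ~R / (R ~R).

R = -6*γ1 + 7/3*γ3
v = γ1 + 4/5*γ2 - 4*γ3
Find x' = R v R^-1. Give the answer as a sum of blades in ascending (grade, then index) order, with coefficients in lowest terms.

~R = -6*γ1 + 7/3*γ3, and R ~R = 275/9, so R^-1 = ~R / (275/9).
R v = 10/3 - 24/5*γ12 + 65/3*γ13 - 28/15*γ23
Answer: -127/55*γ1 - 4/5*γ2 + 248/55*γ3


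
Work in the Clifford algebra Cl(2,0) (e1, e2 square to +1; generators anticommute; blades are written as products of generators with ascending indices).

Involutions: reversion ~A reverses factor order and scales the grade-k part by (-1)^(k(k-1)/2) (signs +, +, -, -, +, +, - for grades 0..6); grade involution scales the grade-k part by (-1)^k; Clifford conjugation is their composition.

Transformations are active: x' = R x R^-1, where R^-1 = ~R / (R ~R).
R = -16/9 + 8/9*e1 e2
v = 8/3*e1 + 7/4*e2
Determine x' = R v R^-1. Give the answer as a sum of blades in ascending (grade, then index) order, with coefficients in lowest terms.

~R = -16/9 - 8/9*e1 e2, and R ~R = 320/81, so R^-1 = ~R / (320/81).
R v = -86/27*e1 - 148/27*e2
Answer: 1/5*e1 + 191/60*e2


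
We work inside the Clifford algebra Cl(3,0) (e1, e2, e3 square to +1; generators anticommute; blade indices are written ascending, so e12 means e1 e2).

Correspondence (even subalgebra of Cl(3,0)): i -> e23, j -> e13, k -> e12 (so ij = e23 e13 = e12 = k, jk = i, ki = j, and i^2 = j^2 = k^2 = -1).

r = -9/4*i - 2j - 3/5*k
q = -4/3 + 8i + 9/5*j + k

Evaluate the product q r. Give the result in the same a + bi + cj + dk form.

In blades: q = -4/3 + e12 + 9/5*e13 + 8*e23, r = -3/5*e12 - 2*e13 - 9/4*e23.
Distribute q over r term by term (generator squares from the signature, products reordered to ascending indices): (-4/3)*r = 4/5*e12 + 8/3*e13 + 3*e23; (e12)*r = 3/5 - 9/4*e13 + 2*e23; (9/5*e13)*r = 18/5 + 81/20*e12 - 27/25*e23; (8*e23)*r = 18 - 16*e12 + 24/5*e13.
Sum: 111/5 - 223/20*e12 + 313/60*e13 + 98/25*e23; translating back through the correspondence:
Answer: 111/5 + 98/25*i + 313/60*j - 223/20*k


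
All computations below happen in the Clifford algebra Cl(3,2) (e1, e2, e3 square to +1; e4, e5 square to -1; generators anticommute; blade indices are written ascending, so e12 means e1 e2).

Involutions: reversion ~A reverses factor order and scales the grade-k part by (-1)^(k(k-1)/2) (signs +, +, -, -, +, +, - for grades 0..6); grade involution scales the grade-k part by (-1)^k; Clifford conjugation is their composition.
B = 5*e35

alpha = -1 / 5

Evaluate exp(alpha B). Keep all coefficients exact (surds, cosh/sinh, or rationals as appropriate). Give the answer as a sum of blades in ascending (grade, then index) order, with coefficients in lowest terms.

B^2 = (5)^2*(e35)^2 = 25*(+1) = 25 (a basis 2-blade squares to minus the product of its generators' squares).
B^2 = 25 — the positive square puts this in the hyperbolic regime; l = 5, alpha*l = -1, so exp(alpha B) = cosh(-1) + (sinh(-1)/5)*B = cosh(1) + (-sinh(1)/5)*B.
Answer: cosh(1) - sinh(1)*e35


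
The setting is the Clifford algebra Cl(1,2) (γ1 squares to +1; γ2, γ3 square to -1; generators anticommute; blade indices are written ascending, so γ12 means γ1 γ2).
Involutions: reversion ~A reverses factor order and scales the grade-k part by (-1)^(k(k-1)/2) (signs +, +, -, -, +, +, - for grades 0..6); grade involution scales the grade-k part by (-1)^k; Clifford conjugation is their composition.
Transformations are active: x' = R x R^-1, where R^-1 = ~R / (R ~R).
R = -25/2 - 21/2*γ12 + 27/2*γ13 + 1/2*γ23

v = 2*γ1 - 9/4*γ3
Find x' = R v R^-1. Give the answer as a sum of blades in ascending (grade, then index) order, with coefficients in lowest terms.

~R = -25/2 + 21/2*γ12 - 27/2*γ13 - 1/2*γ23, and R ~R = -136, so R^-1 = ~R / (-136).
R v = 43/8*γ1 + 177/8*γ2 + 9/8*γ3 + 197/8*γ123
Answer: -649/544*γ1 - 447/544*γ2 - 183/136*γ3


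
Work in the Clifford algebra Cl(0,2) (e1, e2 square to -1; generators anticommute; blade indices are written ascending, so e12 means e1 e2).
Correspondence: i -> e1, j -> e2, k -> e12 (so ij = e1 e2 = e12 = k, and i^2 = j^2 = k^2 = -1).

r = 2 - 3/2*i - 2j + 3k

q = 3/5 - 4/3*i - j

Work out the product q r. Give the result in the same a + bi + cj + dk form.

In blades: q = 3/5 - 4/3*e1 - e2, r = 2 - 3/2*e1 - 2*e2 + 3*e12.
Distribute q over r term by term (generator squares from the signature, products reordered to ascending indices): (3/5)*r = 6/5 - 9/10*e1 - 6/5*e2 + 9/5*e12; (-4/3*e1)*r = -2 - 8/3*e1 + 4*e2 + 8/3*e12; (-e2)*r = -2 - 3*e1 - 2*e2 - 3/2*e12.
Sum: -14/5 - 197/30*e1 + 4/5*e2 + 89/30*e12; translating back through the correspondence:
Answer: -14/5 - 197/30*i + 4/5*j + 89/30*k


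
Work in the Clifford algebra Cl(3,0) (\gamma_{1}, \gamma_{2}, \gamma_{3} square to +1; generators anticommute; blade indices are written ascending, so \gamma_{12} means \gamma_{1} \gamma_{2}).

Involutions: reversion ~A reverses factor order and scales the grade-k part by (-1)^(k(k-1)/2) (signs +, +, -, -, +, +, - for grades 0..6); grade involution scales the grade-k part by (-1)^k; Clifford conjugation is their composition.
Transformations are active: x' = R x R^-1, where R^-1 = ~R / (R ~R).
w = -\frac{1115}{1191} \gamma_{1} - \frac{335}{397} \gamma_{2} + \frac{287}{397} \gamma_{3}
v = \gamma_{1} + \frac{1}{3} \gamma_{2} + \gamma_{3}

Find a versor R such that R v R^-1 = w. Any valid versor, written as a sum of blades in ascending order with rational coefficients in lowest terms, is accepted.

Since q(v) = q(w) = \frac{19}{9}, the sum R = v + w = \frac{76}{1191} \gamma_{1} - \frac{608}{1191} \gamma_{2} + \frac{684}{397} \gamma_{3} does the job whenever invertible.
Answer: \frac{76}{1191} \gamma_{1} - \frac{608}{1191} \gamma_{2} + \frac{684}{397} \gamma_{3}


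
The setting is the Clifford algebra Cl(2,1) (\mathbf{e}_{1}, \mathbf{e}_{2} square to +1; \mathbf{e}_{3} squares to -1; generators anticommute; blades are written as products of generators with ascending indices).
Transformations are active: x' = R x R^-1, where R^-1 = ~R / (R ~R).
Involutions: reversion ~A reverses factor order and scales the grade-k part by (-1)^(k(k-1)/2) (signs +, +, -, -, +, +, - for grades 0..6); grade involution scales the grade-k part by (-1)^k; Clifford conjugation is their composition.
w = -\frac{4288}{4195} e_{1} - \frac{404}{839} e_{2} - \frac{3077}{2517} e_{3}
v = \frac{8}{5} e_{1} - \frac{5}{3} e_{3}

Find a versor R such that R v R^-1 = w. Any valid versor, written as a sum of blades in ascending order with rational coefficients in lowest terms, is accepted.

A norm check does it: q(v) = q(w) = -\frac{49}{225}, hence R = v + w = \frac{2424}{4195} e_{1} - \frac{404}{839} e_{2} - \frac{2424}{839} e_{3} realises the map — parallel part kept, (v - w)/2 negated, v carried to w.
Answer: \frac{2424}{4195} e_{1} - \frac{404}{839} e_{2} - \frac{2424}{839} e_{3}
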